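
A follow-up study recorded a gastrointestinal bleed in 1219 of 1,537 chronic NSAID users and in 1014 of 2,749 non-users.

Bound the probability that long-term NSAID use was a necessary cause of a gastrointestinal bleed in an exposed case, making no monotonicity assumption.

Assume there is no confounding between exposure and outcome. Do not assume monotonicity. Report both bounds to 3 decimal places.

0.535 ≤ PN ≤ 0.796

p₁ = P(outcome | exposed) = 1219/1537 = 0.7931
p₀ = P(outcome | unexposed) = 1014/2749 = 0.36886
Under exogeneity alone the bounds on PN are max{0,(p₁−p₀)/p₁} ≤ PN ≤ min{1,(1−p₀)/p₁}.
  lower = (p₁ − p₀)/p₁ = 0.42424 / 0.7931 ≈ 0.5349
  upper = min{1, (1 − p₀)/p₁} = 0.63114 / 0.7931 ≈ 0.7958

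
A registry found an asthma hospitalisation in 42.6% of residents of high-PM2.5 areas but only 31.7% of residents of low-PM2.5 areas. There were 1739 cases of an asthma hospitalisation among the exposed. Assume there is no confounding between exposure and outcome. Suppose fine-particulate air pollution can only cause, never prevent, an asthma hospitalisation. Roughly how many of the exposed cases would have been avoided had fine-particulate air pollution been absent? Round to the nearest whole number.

p₁ = 0.426, p₀ = 0.317.
PN = (p₁ − p₀)/p₁ = (0.426 − 0.317) / 0.426 ≈ 0.25587.
Attributable cases ≈ PN × (exposed cases) = 0.25587 × 1739 ≈ 444.96.

about 445 cases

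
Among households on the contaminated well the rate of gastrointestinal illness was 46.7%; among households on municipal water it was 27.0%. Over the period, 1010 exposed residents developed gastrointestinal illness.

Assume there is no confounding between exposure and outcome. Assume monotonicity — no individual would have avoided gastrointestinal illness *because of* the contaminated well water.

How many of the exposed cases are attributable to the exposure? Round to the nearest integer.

p₁ = 0.467, p₀ = 0.27.
PN = (p₁ − p₀)/p₁ = (0.467 − 0.27) / 0.467 ≈ 0.42184.
Attributable cases ≈ PN × (exposed cases) = 0.42184 × 1010 ≈ 426.06.

about 426 cases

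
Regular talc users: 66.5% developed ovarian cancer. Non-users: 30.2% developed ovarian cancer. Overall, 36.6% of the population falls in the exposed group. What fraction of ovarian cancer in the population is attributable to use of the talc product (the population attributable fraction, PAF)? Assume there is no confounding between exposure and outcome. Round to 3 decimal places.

PAF ≈ 0.306

p₁ = 0.665, p₀ = 0.302.
Overall risk P(Y=1) = π·p₁ + (1−π)·p₀ = 0.366×0.665 + 0.634×0.302 = 0.43486.
Under exogeneity, PAF = [P(Y=1) − p₀] / P(Y=1).
PAF = (0.43486 − 0.302) / 0.43486 ≈ 0.3055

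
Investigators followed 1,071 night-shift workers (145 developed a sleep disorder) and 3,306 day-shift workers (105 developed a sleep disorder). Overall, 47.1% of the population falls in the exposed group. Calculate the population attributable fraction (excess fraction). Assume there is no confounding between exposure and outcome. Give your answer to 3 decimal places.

p₁ = P(outcome | exposed) = 145/1071 = 0.13539
p₀ = P(outcome | unexposed) = 105/3306 = 0.03176
Overall risk P(Y=1) = π·p₁ + (1−π)·p₀ = 0.471×0.13539 + 0.529×0.03176 = 0.080569.
Under exogeneity, PAF = [P(Y=1) − p₀] / P(Y=1).
PAF = (0.080569 − 0.03176) / 0.080569 ≈ 0.6058

PAF ≈ 0.606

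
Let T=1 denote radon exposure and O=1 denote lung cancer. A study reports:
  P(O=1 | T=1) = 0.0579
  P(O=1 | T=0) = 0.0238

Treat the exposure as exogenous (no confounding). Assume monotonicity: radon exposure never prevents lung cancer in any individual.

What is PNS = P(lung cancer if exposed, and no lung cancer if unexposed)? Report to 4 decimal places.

PNS ≈ 0.0341

Let p₁ = 0.0579, p₀ = 0.0238.
Under exogeneity and monotonicity, PNS = p₁ − p₀.
PNS = 0.0579 − 0.0238 = 0.0341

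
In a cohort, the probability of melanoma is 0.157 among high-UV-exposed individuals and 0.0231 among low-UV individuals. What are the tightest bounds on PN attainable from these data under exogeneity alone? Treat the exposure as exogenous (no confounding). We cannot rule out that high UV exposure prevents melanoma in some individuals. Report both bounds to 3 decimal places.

Let p₁ = 0.157, p₀ = 0.0231.
Under exogeneity alone the bounds on PN are max{0,(p₁−p₀)/p₁} ≤ PN ≤ min{1,(1−p₀)/p₁}.
  lower = (p₁ − p₀)/p₁ = 0.1339 / 0.157 ≈ 0.8529
  upper = min{1, (1 − p₀)/p₁} = 0.9769 / 0.157 ≈ 6.2223 → capped at 1

0.853 ≤ PN ≤ 1.000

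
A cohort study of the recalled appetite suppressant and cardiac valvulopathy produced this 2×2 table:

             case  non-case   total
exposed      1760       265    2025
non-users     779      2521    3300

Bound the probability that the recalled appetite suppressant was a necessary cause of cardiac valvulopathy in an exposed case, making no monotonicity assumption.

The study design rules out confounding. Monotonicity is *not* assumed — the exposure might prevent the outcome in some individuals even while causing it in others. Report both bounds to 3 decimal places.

0.728 ≤ PN ≤ 0.879

p₁ = P(outcome | exposed) = 1760/2025 = 0.86914
p₀ = P(outcome | unexposed) = 779/3300 = 0.23606
Under exogeneity alone the bounds on PN are max{0,(p₁−p₀)/p₁} ≤ PN ≤ min{1,(1−p₀)/p₁}.
  lower = (p₁ − p₀)/p₁ = 0.63308 / 0.86914 ≈ 0.7284
  upper = min{1, (1 − p₀)/p₁} = 0.76394 / 0.86914 ≈ 0.8790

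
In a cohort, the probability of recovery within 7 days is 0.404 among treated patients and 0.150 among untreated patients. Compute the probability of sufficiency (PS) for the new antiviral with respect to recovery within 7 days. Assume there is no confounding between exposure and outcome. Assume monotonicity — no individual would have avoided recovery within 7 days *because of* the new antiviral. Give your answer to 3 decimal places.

Let p₁ = 0.404, p₀ = 0.15.
Under exogeneity and monotonicity, PS = (p₁ − p₀) / (1 − p₀).
PS = (0.404 − 0.15) / (1 − 0.15) = 0.254 / 0.85 ≈ 0.2988

PS ≈ 0.299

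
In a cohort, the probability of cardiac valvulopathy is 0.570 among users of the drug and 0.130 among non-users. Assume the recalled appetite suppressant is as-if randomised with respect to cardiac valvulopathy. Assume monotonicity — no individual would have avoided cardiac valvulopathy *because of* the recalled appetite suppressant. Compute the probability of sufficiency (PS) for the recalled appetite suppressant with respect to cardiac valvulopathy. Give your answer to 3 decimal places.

PS ≈ 0.506

Let p₁ = 0.57, p₀ = 0.13.
Under exogeneity and monotonicity, PS = (p₁ − p₀) / (1 − p₀).
PS = (0.57 − 0.13) / (1 − 0.13) = 0.44 / 0.87 ≈ 0.5057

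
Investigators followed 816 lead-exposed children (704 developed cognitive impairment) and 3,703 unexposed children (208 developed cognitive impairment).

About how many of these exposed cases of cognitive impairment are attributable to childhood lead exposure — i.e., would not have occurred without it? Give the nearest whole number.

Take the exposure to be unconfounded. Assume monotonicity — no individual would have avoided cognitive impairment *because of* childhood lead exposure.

p₁ = P(outcome | exposed) = 704/816 = 0.86275
p₀ = P(outcome | unexposed) = 208/3703 = 0.056171
PN = (p₁ − p₀)/p₁ = (0.86275 − 0.056171) / 0.86275 ≈ 0.93489.
Attributable cases ≈ PN × (exposed cases) = 0.93489 × 704 ≈ 658.16.

about 658 cases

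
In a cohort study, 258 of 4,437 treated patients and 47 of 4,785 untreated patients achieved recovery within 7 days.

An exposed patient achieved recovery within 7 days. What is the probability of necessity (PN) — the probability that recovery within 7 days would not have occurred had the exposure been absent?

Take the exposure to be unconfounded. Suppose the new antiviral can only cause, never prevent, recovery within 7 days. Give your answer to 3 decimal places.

PN ≈ 0.831

p₁ = P(outcome | exposed) = 258/4437 = 0.058147
p₀ = P(outcome | unexposed) = 47/4785 = 0.0098224
Under exogeneity and monotonicity, PN = (p₁ − p₀) / p₁.
PN = (0.058147 − 0.0098224) / 0.058147 = 0.048325 / 0.058147 ≈ 0.8311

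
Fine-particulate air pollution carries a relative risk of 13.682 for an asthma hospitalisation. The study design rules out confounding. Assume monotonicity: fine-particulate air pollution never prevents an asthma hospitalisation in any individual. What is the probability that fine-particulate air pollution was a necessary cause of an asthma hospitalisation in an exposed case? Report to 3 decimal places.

PN ≈ 0.927

Under exogeneity and monotonicity, PN = (RR − 1) / RR = 1 − 1/RR.
PN = (13.682 − 1) / 13.682 = 12.68 / 13.682 ≈ 0.9269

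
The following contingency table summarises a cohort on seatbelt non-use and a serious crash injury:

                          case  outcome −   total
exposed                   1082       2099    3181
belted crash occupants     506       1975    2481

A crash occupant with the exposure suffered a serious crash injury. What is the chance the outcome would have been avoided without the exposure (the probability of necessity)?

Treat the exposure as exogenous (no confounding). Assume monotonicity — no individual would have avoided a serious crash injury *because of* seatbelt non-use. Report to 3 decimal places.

PN ≈ 0.400

p₁ = P(outcome | exposed) = 1082/3181 = 0.34014
p₀ = P(outcome | unexposed) = 506/2481 = 0.20395
Under exogeneity and monotonicity, PN = (p₁ − p₀) / p₁.
PN = (0.34014 − 0.20395) / 0.34014 = 0.13619 / 0.34014 ≈ 0.4004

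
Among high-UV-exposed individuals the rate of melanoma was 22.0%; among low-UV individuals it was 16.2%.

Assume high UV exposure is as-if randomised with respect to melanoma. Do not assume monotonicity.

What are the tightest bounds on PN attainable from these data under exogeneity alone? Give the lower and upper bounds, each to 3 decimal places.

0.264 ≤ PN ≤ 1.000

p₁ = 0.22, p₀ = 0.162.
Under exogeneity alone the bounds on PN are max{0,(p₁−p₀)/p₁} ≤ PN ≤ min{1,(1−p₀)/p₁}.
  lower = (p₁ − p₀)/p₁ = 0.058 / 0.22 ≈ 0.2636
  upper = min{1, (1 − p₀)/p₁} = 0.838 / 0.22 ≈ 3.8091 → capped at 1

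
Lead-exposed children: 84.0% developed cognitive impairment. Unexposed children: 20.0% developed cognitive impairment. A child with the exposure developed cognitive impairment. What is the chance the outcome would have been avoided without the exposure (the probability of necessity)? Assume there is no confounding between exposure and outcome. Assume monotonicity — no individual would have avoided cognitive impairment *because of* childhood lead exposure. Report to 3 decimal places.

PN ≈ 0.762

p₁ = 0.84, p₀ = 0.2.
Under exogeneity and monotonicity, PN = (p₁ − p₀) / p₁.
PN = (0.84 − 0.2) / 0.84 = 0.64 / 0.84 ≈ 0.7619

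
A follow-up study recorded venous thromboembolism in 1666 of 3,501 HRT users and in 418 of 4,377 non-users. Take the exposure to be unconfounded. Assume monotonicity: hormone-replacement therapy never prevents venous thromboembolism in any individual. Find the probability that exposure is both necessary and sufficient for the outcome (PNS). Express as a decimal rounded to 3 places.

p₁ = P(outcome | exposed) = 1666/3501 = 0.47586
p₀ = P(outcome | unexposed) = 418/4377 = 0.095499
Under exogeneity and monotonicity, PNS = p₁ − p₀.
PNS = 0.47586 − 0.095499 = 0.38036

PNS ≈ 0.380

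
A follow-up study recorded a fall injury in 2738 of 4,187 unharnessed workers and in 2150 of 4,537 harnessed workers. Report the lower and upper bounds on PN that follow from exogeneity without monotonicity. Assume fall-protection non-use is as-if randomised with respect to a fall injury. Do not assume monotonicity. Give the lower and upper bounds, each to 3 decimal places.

p₁ = P(outcome | exposed) = 2738/4187 = 0.65393
p₀ = P(outcome | unexposed) = 2150/4537 = 0.47388
Under exogeneity alone the bounds on PN are max{0,(p₁−p₀)/p₁} ≤ PN ≤ min{1,(1−p₀)/p₁}.
  lower = (p₁ − p₀)/p₁ = 0.18005 / 0.65393 ≈ 0.2753
  upper = min{1, (1 − p₀)/p₁} = 0.52612 / 0.65393 ≈ 0.8046

0.275 ≤ PN ≤ 0.805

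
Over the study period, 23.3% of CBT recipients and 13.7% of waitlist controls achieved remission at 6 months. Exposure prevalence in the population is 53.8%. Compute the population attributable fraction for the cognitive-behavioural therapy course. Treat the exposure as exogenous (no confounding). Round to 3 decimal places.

PAF ≈ 0.274

p₁ = 0.233, p₀ = 0.137.
Overall risk P(Y=1) = π·p₁ + (1−π)·p₀ = 0.538×0.233 + 0.462×0.137 = 0.18865.
Under exogeneity, PAF = [P(Y=1) − p₀] / P(Y=1).
PAF = (0.18865 − 0.137) / 0.18865 ≈ 0.2738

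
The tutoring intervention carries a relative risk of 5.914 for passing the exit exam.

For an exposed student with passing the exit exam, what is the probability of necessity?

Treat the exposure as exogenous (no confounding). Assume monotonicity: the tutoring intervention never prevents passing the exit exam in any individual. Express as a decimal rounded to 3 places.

PN ≈ 0.831

Under exogeneity and monotonicity, PN = (RR − 1) / RR = 1 − 1/RR.
PN = (5.914 − 1) / 5.914 = 4.914 / 5.914 ≈ 0.8309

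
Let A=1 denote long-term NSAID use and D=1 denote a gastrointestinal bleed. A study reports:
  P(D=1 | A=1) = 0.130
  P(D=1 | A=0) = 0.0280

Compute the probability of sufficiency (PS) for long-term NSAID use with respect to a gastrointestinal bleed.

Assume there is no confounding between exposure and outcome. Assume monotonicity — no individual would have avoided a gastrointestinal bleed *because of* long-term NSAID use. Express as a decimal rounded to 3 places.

Let p₁ = 0.13, p₀ = 0.028.
Under exogeneity and monotonicity, PS = (p₁ − p₀) / (1 − p₀).
PS = (0.13 − 0.028) / (1 − 0.028) = 0.102 / 0.972 ≈ 0.1049

PS ≈ 0.105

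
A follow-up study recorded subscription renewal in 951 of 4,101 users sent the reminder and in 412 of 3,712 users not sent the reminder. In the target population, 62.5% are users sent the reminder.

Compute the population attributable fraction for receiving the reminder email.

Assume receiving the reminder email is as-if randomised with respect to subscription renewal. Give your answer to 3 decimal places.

PAF ≈ 0.405

p₁ = P(outcome | exposed) = 951/4101 = 0.23189
p₀ = P(outcome | unexposed) = 412/3712 = 0.11099
Overall risk P(Y=1) = π·p₁ + (1−π)·p₀ = 0.625×0.23189 + 0.375×0.11099 = 0.18656.
Under exogeneity, PAF = [P(Y=1) − p₀] / P(Y=1).
PAF = (0.18656 − 0.11099) / 0.18656 ≈ 0.4051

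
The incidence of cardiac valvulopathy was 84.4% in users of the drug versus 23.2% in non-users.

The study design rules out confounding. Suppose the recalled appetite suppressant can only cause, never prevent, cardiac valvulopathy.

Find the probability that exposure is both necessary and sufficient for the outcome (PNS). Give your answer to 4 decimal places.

PNS ≈ 0.6120

p₁ = 0.844, p₀ = 0.232.
Under exogeneity and monotonicity, PNS = p₁ − p₀.
PNS = 0.844 − 0.232 = 0.612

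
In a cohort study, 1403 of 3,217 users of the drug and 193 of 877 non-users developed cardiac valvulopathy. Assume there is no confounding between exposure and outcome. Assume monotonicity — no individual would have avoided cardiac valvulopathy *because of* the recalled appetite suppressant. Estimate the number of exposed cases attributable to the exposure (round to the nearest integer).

about 695 cases

p₁ = P(outcome | exposed) = 1403/3217 = 0.43612
p₀ = P(outcome | unexposed) = 193/877 = 0.22007
PN = (p₁ − p₀)/p₁ = (0.43612 − 0.22007) / 0.43612 ≈ 0.49540.
Attributable cases ≈ PN × (exposed cases) = 0.49540 × 1403 ≈ 695.04.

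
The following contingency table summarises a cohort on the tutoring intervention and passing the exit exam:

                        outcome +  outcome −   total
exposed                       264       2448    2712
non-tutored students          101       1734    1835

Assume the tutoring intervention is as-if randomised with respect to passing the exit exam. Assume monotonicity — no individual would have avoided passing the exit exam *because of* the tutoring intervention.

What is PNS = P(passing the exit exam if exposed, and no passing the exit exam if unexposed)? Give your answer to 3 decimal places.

p₁ = P(outcome | exposed) = 264/2712 = 0.097345
p₀ = P(outcome | unexposed) = 101/1835 = 0.055041
Under exogeneity and monotonicity, PNS = p₁ − p₀.
PNS = 0.097345 − 0.055041 = 0.042304

PNS ≈ 0.042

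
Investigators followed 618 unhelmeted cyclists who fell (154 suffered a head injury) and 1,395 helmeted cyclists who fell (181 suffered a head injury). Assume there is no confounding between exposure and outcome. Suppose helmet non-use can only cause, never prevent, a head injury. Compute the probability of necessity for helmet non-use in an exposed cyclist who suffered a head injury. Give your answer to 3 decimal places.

PN ≈ 0.479

p₁ = P(outcome | exposed) = 154/618 = 0.24919
p₀ = P(outcome | unexposed) = 181/1395 = 0.12975
Under exogeneity and monotonicity, PN = (p₁ − p₀) / p₁.
PN = (0.24919 − 0.12975) / 0.24919 = 0.11944 / 0.24919 ≈ 0.4793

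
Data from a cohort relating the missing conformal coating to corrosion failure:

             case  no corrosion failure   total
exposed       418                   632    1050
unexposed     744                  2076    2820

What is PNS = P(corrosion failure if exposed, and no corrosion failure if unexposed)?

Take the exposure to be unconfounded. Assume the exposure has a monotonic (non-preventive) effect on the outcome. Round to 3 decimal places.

PNS ≈ 0.134

p₁ = P(outcome | exposed) = 418/1050 = 0.3981
p₀ = P(outcome | unexposed) = 744/2820 = 0.26383
Under exogeneity and monotonicity, PNS = p₁ − p₀.
PNS = 0.3981 − 0.26383 = 0.13427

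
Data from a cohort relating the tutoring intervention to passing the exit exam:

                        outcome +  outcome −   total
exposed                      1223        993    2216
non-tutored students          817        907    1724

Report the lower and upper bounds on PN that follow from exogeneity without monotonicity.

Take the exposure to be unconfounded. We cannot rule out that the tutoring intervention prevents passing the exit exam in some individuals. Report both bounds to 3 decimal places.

p₁ = P(outcome | exposed) = 1223/2216 = 0.5519
p₀ = P(outcome | unexposed) = 817/1724 = 0.4739
Under exogeneity alone the bounds on PN are max{0,(p₁−p₀)/p₁} ≤ PN ≤ min{1,(1−p₀)/p₁}.
  lower = (p₁ − p₀)/p₁ = 0.077997 / 0.5519 ≈ 0.1413
  upper = min{1, (1 − p₀)/p₁} = 0.5261 / 0.5519 ≈ 0.9533

0.141 ≤ PN ≤ 0.953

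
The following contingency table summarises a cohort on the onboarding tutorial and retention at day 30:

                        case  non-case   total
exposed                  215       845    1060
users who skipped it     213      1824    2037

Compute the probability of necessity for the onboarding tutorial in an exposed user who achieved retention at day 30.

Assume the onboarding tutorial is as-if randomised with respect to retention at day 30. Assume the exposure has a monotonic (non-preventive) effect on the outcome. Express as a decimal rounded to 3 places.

PN ≈ 0.484

p₁ = P(outcome | exposed) = 215/1060 = 0.20283
p₀ = P(outcome | unexposed) = 213/2037 = 0.10457
Under exogeneity and monotonicity, PN = (p₁ − p₀)/p₁.
PN = (0.20283 − 0.10457) / 0.20283 ≈ 0.4845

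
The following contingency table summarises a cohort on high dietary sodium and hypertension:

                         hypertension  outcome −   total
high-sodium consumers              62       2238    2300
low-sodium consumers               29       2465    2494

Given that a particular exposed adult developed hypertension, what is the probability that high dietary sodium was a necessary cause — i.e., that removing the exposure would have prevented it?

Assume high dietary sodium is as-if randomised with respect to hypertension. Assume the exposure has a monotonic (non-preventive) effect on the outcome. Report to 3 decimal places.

p₁ = P(outcome | exposed) = 62/2300 = 0.026957
p₀ = P(outcome | unexposed) = 29/2494 = 0.011628
Under exogeneity and monotonicity, PN = (p₁ − p₀)/p₁.
PN = (0.026957 − 0.011628) / 0.026957 ≈ 0.5686

PN ≈ 0.569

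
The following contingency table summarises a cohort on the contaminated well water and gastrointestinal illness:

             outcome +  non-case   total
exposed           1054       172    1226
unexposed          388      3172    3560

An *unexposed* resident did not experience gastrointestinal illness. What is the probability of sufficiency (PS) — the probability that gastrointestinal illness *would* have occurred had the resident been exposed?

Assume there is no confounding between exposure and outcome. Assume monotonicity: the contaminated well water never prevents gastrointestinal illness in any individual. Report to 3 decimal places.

PS ≈ 0.843

p₁ = P(outcome | exposed) = 1054/1226 = 0.85971
p₀ = P(outcome | unexposed) = 388/3560 = 0.10899
Under exogeneity and monotonicity, PS = (p₁ − p₀)/(1 − p₀).
PS = (0.85971 − 0.10899) / 0.89101 ≈ 0.8425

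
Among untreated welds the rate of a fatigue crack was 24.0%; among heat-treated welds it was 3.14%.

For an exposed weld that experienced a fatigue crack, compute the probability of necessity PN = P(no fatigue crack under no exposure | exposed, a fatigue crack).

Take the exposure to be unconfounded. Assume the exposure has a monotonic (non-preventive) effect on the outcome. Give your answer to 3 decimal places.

PN ≈ 0.869

p₁ = 0.24, p₀ = 0.0314.
Under exogeneity and monotonicity, PN = (p₁ − p₀) / p₁.
PN = (0.24 − 0.0314) / 0.24 = 0.2086 / 0.24 ≈ 0.8692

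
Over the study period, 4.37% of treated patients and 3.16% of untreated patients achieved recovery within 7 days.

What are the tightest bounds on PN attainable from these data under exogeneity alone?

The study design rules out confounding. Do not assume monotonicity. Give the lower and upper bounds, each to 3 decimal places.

0.277 ≤ PN ≤ 1.000

p₁ = 0.0437, p₀ = 0.0316.
Under exogeneity alone the bounds on PN are max{0,(p₁−p₀)/p₁} ≤ PN ≤ min{1,(1−p₀)/p₁}.
  lower = (p₁ − p₀)/p₁ = 0.0121 / 0.0437 ≈ 0.2769
  upper = min{1, (1 − p₀)/p₁} = 0.9684 / 0.0437 ≈ 22.1602 → capped at 1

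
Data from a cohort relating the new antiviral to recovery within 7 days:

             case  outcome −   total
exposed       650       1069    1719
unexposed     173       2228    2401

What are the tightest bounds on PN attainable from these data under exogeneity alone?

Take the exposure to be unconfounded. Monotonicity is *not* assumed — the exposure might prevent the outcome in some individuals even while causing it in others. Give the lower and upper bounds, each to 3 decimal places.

p₁ = P(outcome | exposed) = 650/1719 = 0.37813
p₀ = P(outcome | unexposed) = 173/2401 = 0.072053
Under exogeneity alone the bounds on PN are max{0,(p₁−p₀)/p₁} ≤ PN ≤ min{1,(1−p₀)/p₁}.
  lower = (p₁ − p₀)/p₁ = 0.30607 / 0.37813 ≈ 0.8094
  upper = min{1, (1 − p₀)/p₁} = 0.92795 / 0.37813 ≈ 2.4541 → capped at 1

0.809 ≤ PN ≤ 1.000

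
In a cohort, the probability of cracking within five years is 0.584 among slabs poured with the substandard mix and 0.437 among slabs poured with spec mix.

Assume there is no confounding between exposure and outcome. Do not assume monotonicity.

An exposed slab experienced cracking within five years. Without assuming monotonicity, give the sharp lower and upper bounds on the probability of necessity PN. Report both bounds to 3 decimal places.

0.252 ≤ PN ≤ 0.964

Let p₁ = 0.584, p₀ = 0.437.
Under exogeneity alone the bounds on PN are max{0,(p₁−p₀)/p₁} ≤ PN ≤ min{1,(1−p₀)/p₁}.
  lower = (p₁ − p₀)/p₁ = 0.147 / 0.584 ≈ 0.2517
  upper = min{1, (1 − p₀)/p₁} = 0.563 / 0.584 ≈ 0.9640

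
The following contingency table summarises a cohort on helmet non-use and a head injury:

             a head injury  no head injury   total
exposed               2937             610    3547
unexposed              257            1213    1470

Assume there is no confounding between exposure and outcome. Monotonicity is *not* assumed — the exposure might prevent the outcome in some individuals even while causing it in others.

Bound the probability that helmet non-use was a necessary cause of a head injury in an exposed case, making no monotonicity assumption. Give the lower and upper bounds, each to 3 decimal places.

0.789 ≤ PN ≤ 0.997

p₁ = P(outcome | exposed) = 2937/3547 = 0.82802
p₀ = P(outcome | unexposed) = 257/1470 = 0.17483
Under exogeneity alone the bounds on PN are max{0,(p₁−p₀)/p₁} ≤ PN ≤ min{1,(1−p₀)/p₁}.
  lower = (p₁ − p₀)/p₁ = 0.65319 / 0.82802 ≈ 0.7889
  upper = min{1, (1 − p₀)/p₁} = 0.82517 / 0.82802 ≈ 0.9966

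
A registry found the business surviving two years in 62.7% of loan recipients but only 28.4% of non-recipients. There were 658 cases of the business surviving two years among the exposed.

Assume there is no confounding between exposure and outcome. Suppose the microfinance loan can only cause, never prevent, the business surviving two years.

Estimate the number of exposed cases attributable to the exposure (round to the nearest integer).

p₁ = 0.627, p₀ = 0.284.
PN = (p₁ − p₀)/p₁ = (0.627 − 0.284) / 0.627 ≈ 0.54705.
Attributable cases ≈ PN × (exposed cases) = 0.54705 × 658 ≈ 359.96.

about 360 cases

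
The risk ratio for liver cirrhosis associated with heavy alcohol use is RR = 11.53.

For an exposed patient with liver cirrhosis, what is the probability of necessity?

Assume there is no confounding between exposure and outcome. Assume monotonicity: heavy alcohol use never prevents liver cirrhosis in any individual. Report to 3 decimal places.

PN ≈ 0.913

Under exogeneity and monotonicity, PN = (RR − 1) / RR = 1 − 1/RR.
PN = (11.53 − 1) / 11.53 = 10.53 / 11.53 ≈ 0.9133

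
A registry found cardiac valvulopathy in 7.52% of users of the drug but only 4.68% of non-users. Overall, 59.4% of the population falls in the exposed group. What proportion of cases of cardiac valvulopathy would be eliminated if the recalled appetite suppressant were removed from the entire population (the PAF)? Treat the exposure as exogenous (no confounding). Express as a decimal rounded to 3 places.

p₁ = 0.0752, p₀ = 0.0468.
Overall risk P(Y=1) = π·p₁ + (1−π)·p₀ = 0.594×0.0752 + 0.406×0.0468 = 0.06367.
Under exogeneity, PAF = [P(Y=1) − p₀] / P(Y=1).
PAF = (0.06367 − 0.0468) / 0.06367 ≈ 0.2650

PAF ≈ 0.265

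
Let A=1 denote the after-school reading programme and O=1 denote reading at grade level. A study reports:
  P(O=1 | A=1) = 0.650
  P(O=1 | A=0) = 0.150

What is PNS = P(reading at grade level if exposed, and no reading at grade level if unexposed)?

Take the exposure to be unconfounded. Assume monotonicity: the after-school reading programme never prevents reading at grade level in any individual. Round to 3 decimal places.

PNS ≈ 0.500

Let p₁ = 0.65, p₀ = 0.15.
Under exogeneity and monotonicity, PNS = p₁ − p₀.
PNS = 0.65 − 0.15 = 0.5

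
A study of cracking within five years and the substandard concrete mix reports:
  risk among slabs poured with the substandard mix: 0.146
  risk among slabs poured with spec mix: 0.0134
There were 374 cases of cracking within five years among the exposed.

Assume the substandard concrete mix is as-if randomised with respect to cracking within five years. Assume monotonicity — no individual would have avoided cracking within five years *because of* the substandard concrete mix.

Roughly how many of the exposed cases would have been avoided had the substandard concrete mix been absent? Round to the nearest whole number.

Let p₁ = 0.146, p₀ = 0.0134.
PN = (p₁ − p₀)/p₁ = (0.146 − 0.0134) / 0.146 ≈ 0.90822.
Attributable cases ≈ PN × (exposed cases) = 0.90822 × 374 ≈ 339.67.

about 340 cases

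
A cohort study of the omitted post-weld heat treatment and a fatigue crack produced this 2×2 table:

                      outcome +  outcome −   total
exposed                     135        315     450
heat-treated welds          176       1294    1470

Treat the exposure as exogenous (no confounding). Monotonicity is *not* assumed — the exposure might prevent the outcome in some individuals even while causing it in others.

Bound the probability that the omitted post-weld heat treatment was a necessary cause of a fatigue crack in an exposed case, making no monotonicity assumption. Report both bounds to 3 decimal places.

p₁ = P(outcome | exposed) = 135/450 = 0.3
p₀ = P(outcome | unexposed) = 176/1470 = 0.11973
Under exogeneity alone the bounds on PN are max{0,(p₁−p₀)/p₁} ≤ PN ≤ min{1,(1−p₀)/p₁}.
  lower = (p₁ − p₀)/p₁ = 0.18027 / 0.3 ≈ 0.6009
  upper = min{1, (1 − p₀)/p₁} = 0.88027 / 0.3 ≈ 2.9342 → capped at 1

0.601 ≤ PN ≤ 1.000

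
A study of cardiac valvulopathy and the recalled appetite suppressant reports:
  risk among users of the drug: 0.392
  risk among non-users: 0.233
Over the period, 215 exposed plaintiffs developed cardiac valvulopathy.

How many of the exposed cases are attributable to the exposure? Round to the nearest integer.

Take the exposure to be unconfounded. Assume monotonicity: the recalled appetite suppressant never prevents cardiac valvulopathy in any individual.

about 87 cases

Let p₁ = 0.392, p₀ = 0.233.
PN = (p₁ − p₀)/p₁ = (0.392 − 0.233) / 0.392 ≈ 0.40561.
Attributable cases ≈ PN × (exposed cases) = 0.40561 × 215 ≈ 87.21.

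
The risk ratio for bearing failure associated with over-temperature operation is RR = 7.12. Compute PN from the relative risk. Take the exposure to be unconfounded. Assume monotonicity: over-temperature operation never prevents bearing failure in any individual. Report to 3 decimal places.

Under exogeneity and monotonicity, PN = (RR − 1) / RR = 1 − 1/RR.
PN = (7.12 − 1) / 7.12 = 6.12 / 7.12 ≈ 0.8596

PN ≈ 0.860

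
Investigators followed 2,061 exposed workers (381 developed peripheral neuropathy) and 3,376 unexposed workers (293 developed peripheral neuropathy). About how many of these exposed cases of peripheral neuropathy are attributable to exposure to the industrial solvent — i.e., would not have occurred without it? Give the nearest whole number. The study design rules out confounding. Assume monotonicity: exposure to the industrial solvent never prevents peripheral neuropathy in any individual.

p₁ = P(outcome | exposed) = 381/2061 = 0.18486
p₀ = P(outcome | unexposed) = 293/3376 = 0.086789
PN = (p₁ − p₀)/p₁ = (0.18486 − 0.086789) / 0.18486 ≈ 0.53052.
Attributable cases ≈ PN × (exposed cases) = 0.53052 × 381 ≈ 202.13.

about 202 cases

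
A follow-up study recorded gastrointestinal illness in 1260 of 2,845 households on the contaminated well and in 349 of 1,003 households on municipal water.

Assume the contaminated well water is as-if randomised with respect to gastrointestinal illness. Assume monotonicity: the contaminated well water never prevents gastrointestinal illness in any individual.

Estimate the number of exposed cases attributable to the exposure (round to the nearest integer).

about 270 cases

p₁ = P(outcome | exposed) = 1260/2845 = 0.44288
p₀ = P(outcome | unexposed) = 349/1003 = 0.34796
PN = (p₁ − p₀)/p₁ = (0.44288 − 0.34796) / 0.44288 ≈ 0.21434.
Attributable cases ≈ PN × (exposed cases) = 0.21434 × 1260 ≈ 270.06.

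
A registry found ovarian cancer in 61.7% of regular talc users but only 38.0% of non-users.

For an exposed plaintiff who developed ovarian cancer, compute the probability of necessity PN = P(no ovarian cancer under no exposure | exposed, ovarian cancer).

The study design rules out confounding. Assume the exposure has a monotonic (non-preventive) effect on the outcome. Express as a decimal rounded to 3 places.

p₁ = 0.617, p₀ = 0.38.
Under exogeneity and monotonicity, PN = (p₁ − p₀) / p₁.
PN = (0.617 − 0.38) / 0.617 = 0.237 / 0.617 ≈ 0.3841

PN ≈ 0.384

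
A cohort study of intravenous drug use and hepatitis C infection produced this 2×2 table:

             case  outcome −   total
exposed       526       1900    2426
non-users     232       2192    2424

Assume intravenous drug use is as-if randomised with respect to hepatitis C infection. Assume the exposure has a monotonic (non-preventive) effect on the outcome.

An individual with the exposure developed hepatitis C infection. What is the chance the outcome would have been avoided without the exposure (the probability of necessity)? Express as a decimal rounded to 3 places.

PN ≈ 0.559

p₁ = P(outcome | exposed) = 526/2426 = 0.21682
p₀ = P(outcome | unexposed) = 232/2424 = 0.09571
Under exogeneity and monotonicity, PN = (p₁ − p₀) / p₁.
PN = (0.21682 − 0.09571) / 0.21682 = 0.12111 / 0.21682 ≈ 0.5586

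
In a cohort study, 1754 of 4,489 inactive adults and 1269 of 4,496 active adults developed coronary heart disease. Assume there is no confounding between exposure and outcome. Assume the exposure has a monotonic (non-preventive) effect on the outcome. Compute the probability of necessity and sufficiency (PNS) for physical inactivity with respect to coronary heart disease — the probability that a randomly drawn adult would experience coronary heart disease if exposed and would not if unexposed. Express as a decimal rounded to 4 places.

PNS ≈ 0.1085

p₁ = P(outcome | exposed) = 1754/4489 = 0.39073
p₀ = P(outcome | unexposed) = 1269/4496 = 0.28225
Under exogeneity and monotonicity, PNS = p₁ − p₀.
PNS = 0.39073 − 0.28225 = 0.10848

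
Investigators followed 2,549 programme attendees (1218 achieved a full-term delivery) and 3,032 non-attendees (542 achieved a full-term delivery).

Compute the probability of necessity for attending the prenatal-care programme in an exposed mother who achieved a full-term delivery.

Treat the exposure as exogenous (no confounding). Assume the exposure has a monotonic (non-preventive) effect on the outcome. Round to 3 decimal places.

PN ≈ 0.626

p₁ = P(outcome | exposed) = 1218/2549 = 0.47783
p₀ = P(outcome | unexposed) = 542/3032 = 0.17876
Under exogeneity and monotonicity, PN = (p₁ − p₀) / p₁.
PN = (0.47783 − 0.17876) / 0.47783 = 0.29907 / 0.47783 ≈ 0.6259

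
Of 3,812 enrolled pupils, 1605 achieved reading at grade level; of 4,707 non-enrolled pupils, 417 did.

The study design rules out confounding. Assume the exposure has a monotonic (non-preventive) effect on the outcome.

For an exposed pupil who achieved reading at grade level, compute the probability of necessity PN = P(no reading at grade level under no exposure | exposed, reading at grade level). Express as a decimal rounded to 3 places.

p₁ = P(outcome | exposed) = 1605/3812 = 0.42104
p₀ = P(outcome | unexposed) = 417/4707 = 0.088591
Under exogeneity and monotonicity, PN = (p₁ − p₀) / p₁.
PN = (0.42104 − 0.088591) / 0.42104 = 0.33245 / 0.42104 ≈ 0.7896

PN ≈ 0.790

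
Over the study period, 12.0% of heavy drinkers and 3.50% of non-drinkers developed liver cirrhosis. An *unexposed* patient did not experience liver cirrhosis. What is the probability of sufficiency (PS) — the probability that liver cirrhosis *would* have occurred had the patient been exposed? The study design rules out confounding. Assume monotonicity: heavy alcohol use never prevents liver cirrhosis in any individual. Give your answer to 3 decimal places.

p₁ = 0.12, p₀ = 0.035.
Under exogeneity and monotonicity, PS = (p₁ − p₀) / (1 − p₀).
PS = (0.12 − 0.035) / (1 − 0.035) = 0.085 / 0.965 ≈ 0.0881

PS ≈ 0.088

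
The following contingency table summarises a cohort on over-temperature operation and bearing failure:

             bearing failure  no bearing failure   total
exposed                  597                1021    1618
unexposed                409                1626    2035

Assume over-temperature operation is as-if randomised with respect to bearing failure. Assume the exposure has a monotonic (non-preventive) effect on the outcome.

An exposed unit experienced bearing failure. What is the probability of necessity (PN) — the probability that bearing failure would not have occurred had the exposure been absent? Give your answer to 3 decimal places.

PN ≈ 0.455

p₁ = P(outcome | exposed) = 597/1618 = 0.36897
p₀ = P(outcome | unexposed) = 409/2035 = 0.20098
Under exogeneity and monotonicity, PN = (p₁ − p₀) / p₁.
PN = (0.36897 − 0.20098) / 0.36897 = 0.16799 / 0.36897 ≈ 0.4553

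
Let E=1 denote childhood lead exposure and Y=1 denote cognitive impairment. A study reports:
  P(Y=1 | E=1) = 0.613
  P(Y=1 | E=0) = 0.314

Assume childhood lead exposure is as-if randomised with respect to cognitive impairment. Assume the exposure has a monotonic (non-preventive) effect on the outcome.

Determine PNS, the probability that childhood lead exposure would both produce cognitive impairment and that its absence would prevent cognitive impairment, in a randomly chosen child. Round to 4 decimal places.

PNS ≈ 0.2990

Let p₁ = 0.613, p₀ = 0.314.
Under exogeneity and monotonicity, PNS = p₁ − p₀.
PNS = 0.613 − 0.314 = 0.299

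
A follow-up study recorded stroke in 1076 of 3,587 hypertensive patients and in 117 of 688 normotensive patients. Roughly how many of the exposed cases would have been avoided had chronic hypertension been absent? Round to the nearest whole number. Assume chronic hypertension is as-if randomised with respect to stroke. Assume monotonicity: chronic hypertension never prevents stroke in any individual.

p₁ = P(outcome | exposed) = 1076/3587 = 0.29997
p₀ = P(outcome | unexposed) = 117/688 = 0.17006
PN = (p₁ − p₀)/p₁ = (0.29997 − 0.17006) / 0.29997 ≈ 0.43309.
Attributable cases ≈ PN × (exposed cases) = 0.43309 × 1076 ≈ 466.00.

about 466 cases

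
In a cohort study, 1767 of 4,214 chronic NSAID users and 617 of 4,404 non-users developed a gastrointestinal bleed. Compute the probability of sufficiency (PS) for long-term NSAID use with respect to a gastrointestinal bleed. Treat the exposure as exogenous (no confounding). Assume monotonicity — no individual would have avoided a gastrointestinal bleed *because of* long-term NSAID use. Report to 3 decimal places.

p₁ = P(outcome | exposed) = 1767/4214 = 0.41932
p₀ = P(outcome | unexposed) = 617/4404 = 0.1401
Under exogeneity and monotonicity, PS = (p₁ − p₀) / (1 − p₀).
PS = (0.41932 − 0.1401) / (1 − 0.1401) = 0.27922 / 0.8599 ≈ 0.3247

PS ≈ 0.325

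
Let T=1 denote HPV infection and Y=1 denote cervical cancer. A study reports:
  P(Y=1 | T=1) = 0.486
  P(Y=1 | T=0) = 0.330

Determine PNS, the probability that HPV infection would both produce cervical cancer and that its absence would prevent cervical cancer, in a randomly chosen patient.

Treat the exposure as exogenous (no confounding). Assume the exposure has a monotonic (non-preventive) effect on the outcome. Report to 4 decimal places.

PNS ≈ 0.1560

Let p₁ = 0.486, p₀ = 0.33.
Under exogeneity and monotonicity, PNS = p₁ − p₀.
PNS = 0.486 − 0.33 = 0.156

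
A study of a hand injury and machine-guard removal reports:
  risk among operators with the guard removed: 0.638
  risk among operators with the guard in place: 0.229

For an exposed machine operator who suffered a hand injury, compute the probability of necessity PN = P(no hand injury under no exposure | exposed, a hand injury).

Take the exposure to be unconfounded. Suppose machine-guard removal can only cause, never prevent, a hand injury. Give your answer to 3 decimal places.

Let p₁ = 0.638, p₀ = 0.229.
Under exogeneity and monotonicity, PN = (p₁ − p₀) / p₁.
PN = (0.638 − 0.229) / 0.638 = 0.409 / 0.638 ≈ 0.6411

PN ≈ 0.641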